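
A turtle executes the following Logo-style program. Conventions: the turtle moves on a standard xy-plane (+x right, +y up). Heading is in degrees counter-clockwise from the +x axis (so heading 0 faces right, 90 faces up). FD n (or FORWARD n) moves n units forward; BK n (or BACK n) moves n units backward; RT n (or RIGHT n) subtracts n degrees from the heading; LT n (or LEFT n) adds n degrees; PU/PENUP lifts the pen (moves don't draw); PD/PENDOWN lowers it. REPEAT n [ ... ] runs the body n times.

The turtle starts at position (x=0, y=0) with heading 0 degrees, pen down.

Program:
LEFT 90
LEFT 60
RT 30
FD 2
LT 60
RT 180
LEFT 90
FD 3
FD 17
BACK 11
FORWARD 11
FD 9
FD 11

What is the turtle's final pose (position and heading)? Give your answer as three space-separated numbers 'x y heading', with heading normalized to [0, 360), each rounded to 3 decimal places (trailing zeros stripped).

Answer: -1 41.732 90

Derivation:
Executing turtle program step by step:
Start: pos=(0,0), heading=0, pen down
LT 90: heading 0 -> 90
LT 60: heading 90 -> 150
RT 30: heading 150 -> 120
FD 2: (0,0) -> (-1,1.732) [heading=120, draw]
LT 60: heading 120 -> 180
RT 180: heading 180 -> 0
LT 90: heading 0 -> 90
FD 3: (-1,1.732) -> (-1,4.732) [heading=90, draw]
FD 17: (-1,4.732) -> (-1,21.732) [heading=90, draw]
BK 11: (-1,21.732) -> (-1,10.732) [heading=90, draw]
FD 11: (-1,10.732) -> (-1,21.732) [heading=90, draw]
FD 9: (-1,21.732) -> (-1,30.732) [heading=90, draw]
FD 11: (-1,30.732) -> (-1,41.732) [heading=90, draw]
Final: pos=(-1,41.732), heading=90, 7 segment(s) drawn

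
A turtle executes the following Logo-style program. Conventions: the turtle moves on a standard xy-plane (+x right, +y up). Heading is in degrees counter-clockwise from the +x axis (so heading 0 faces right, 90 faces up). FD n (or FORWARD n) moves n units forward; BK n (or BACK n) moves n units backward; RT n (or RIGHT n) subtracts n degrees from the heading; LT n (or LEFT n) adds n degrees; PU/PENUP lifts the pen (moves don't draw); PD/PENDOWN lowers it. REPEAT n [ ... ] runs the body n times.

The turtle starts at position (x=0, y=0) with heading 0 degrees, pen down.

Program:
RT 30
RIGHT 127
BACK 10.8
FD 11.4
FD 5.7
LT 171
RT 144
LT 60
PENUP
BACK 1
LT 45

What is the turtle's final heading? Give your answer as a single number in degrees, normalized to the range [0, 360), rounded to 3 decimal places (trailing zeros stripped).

Executing turtle program step by step:
Start: pos=(0,0), heading=0, pen down
RT 30: heading 0 -> 330
RT 127: heading 330 -> 203
BK 10.8: (0,0) -> (9.941,4.22) [heading=203, draw]
FD 11.4: (9.941,4.22) -> (-0.552,-0.234) [heading=203, draw]
FD 5.7: (-0.552,-0.234) -> (-5.799,-2.462) [heading=203, draw]
LT 171: heading 203 -> 14
RT 144: heading 14 -> 230
LT 60: heading 230 -> 290
PU: pen up
BK 1: (-5.799,-2.462) -> (-6.141,-1.522) [heading=290, move]
LT 45: heading 290 -> 335
Final: pos=(-6.141,-1.522), heading=335, 3 segment(s) drawn

Answer: 335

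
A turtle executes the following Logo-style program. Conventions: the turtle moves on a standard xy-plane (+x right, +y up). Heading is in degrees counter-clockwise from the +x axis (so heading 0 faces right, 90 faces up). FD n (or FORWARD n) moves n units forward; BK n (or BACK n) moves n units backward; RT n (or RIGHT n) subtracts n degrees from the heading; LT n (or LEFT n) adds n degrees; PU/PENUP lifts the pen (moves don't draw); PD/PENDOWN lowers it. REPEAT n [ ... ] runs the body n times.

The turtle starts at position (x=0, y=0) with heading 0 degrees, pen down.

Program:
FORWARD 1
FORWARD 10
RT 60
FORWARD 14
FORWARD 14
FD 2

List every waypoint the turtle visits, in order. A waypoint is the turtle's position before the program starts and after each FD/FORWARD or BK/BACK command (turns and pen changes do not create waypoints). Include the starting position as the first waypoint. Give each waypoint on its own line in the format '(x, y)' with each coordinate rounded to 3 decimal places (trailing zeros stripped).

Executing turtle program step by step:
Start: pos=(0,0), heading=0, pen down
FD 1: (0,0) -> (1,0) [heading=0, draw]
FD 10: (1,0) -> (11,0) [heading=0, draw]
RT 60: heading 0 -> 300
FD 14: (11,0) -> (18,-12.124) [heading=300, draw]
FD 14: (18,-12.124) -> (25,-24.249) [heading=300, draw]
FD 2: (25,-24.249) -> (26,-25.981) [heading=300, draw]
Final: pos=(26,-25.981), heading=300, 5 segment(s) drawn
Waypoints (6 total):
(0, 0)
(1, 0)
(11, 0)
(18, -12.124)
(25, -24.249)
(26, -25.981)

Answer: (0, 0)
(1, 0)
(11, 0)
(18, -12.124)
(25, -24.249)
(26, -25.981)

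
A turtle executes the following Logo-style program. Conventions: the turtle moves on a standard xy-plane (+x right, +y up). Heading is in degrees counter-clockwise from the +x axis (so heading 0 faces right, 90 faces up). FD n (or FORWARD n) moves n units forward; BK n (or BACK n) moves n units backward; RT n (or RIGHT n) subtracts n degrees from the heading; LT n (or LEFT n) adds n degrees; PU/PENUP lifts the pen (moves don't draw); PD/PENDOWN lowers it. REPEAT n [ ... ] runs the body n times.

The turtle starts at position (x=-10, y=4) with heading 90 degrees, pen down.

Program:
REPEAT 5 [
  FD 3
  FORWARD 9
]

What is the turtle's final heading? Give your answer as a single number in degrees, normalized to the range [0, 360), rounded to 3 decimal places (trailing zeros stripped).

Executing turtle program step by step:
Start: pos=(-10,4), heading=90, pen down
REPEAT 5 [
  -- iteration 1/5 --
  FD 3: (-10,4) -> (-10,7) [heading=90, draw]
  FD 9: (-10,7) -> (-10,16) [heading=90, draw]
  -- iteration 2/5 --
  FD 3: (-10,16) -> (-10,19) [heading=90, draw]
  FD 9: (-10,19) -> (-10,28) [heading=90, draw]
  -- iteration 3/5 --
  FD 3: (-10,28) -> (-10,31) [heading=90, draw]
  FD 9: (-10,31) -> (-10,40) [heading=90, draw]
  -- iteration 4/5 --
  FD 3: (-10,40) -> (-10,43) [heading=90, draw]
  FD 9: (-10,43) -> (-10,52) [heading=90, draw]
  -- iteration 5/5 --
  FD 3: (-10,52) -> (-10,55) [heading=90, draw]
  FD 9: (-10,55) -> (-10,64) [heading=90, draw]
]
Final: pos=(-10,64), heading=90, 10 segment(s) drawn

Answer: 90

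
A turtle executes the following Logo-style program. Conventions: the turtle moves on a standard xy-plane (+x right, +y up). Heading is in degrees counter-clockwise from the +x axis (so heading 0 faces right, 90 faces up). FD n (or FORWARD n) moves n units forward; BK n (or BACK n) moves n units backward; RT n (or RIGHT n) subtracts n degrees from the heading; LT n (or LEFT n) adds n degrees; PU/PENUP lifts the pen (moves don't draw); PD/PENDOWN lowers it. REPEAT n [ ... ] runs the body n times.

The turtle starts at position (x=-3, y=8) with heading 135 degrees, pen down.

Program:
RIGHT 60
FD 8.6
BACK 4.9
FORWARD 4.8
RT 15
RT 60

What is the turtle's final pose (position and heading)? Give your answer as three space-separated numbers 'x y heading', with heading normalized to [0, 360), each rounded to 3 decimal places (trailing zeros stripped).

Executing turtle program step by step:
Start: pos=(-3,8), heading=135, pen down
RT 60: heading 135 -> 75
FD 8.6: (-3,8) -> (-0.774,16.307) [heading=75, draw]
BK 4.9: (-0.774,16.307) -> (-2.042,11.574) [heading=75, draw]
FD 4.8: (-2.042,11.574) -> (-0.8,16.21) [heading=75, draw]
RT 15: heading 75 -> 60
RT 60: heading 60 -> 0
Final: pos=(-0.8,16.21), heading=0, 3 segment(s) drawn

Answer: -0.8 16.21 0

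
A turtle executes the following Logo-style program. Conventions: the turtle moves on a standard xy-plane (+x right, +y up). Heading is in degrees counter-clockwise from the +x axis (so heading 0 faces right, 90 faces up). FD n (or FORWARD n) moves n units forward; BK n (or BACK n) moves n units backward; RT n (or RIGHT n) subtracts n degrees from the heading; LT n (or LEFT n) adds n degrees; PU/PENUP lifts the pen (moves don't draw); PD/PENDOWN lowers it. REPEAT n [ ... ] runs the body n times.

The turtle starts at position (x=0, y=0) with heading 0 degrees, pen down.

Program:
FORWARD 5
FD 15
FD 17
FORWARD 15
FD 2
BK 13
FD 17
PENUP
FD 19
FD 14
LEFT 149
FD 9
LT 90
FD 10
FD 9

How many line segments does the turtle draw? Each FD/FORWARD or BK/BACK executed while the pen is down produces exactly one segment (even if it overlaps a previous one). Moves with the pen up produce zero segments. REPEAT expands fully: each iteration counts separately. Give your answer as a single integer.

Answer: 7

Derivation:
Executing turtle program step by step:
Start: pos=(0,0), heading=0, pen down
FD 5: (0,0) -> (5,0) [heading=0, draw]
FD 15: (5,0) -> (20,0) [heading=0, draw]
FD 17: (20,0) -> (37,0) [heading=0, draw]
FD 15: (37,0) -> (52,0) [heading=0, draw]
FD 2: (52,0) -> (54,0) [heading=0, draw]
BK 13: (54,0) -> (41,0) [heading=0, draw]
FD 17: (41,0) -> (58,0) [heading=0, draw]
PU: pen up
FD 19: (58,0) -> (77,0) [heading=0, move]
FD 14: (77,0) -> (91,0) [heading=0, move]
LT 149: heading 0 -> 149
FD 9: (91,0) -> (83.285,4.635) [heading=149, move]
LT 90: heading 149 -> 239
FD 10: (83.285,4.635) -> (78.135,-3.936) [heading=239, move]
FD 9: (78.135,-3.936) -> (73.5,-11.651) [heading=239, move]
Final: pos=(73.5,-11.651), heading=239, 7 segment(s) drawn
Segments drawn: 7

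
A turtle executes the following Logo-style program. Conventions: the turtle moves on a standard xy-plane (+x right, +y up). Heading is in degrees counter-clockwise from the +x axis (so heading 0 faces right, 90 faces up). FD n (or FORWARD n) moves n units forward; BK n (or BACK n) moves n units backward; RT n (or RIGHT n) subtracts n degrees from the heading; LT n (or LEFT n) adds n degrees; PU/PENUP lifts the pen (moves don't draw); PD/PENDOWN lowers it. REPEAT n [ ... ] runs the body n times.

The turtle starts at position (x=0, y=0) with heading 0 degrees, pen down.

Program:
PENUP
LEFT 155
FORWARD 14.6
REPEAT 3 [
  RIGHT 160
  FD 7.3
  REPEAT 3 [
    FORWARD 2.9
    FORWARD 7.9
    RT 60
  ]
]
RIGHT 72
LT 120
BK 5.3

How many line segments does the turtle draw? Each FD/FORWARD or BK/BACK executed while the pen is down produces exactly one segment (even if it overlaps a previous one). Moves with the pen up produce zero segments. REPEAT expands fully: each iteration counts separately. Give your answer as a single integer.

Executing turtle program step by step:
Start: pos=(0,0), heading=0, pen down
PU: pen up
LT 155: heading 0 -> 155
FD 14.6: (0,0) -> (-13.232,6.17) [heading=155, move]
REPEAT 3 [
  -- iteration 1/3 --
  RT 160: heading 155 -> 355
  FD 7.3: (-13.232,6.17) -> (-5.96,5.534) [heading=355, move]
  REPEAT 3 [
    -- iteration 1/3 --
    FD 2.9: (-5.96,5.534) -> (-3.071,5.281) [heading=355, move]
    FD 7.9: (-3.071,5.281) -> (4.799,4.593) [heading=355, move]
    RT 60: heading 355 -> 295
    -- iteration 2/3 --
    FD 2.9: (4.799,4.593) -> (6.025,1.964) [heading=295, move]
    FD 7.9: (6.025,1.964) -> (9.363,-5.195) [heading=295, move]
    RT 60: heading 295 -> 235
    -- iteration 3/3 --
    FD 2.9: (9.363,-5.195) -> (7.7,-7.571) [heading=235, move]
    FD 7.9: (7.7,-7.571) -> (3.169,-14.042) [heading=235, move]
    RT 60: heading 235 -> 175
  ]
  -- iteration 2/3 --
  RT 160: heading 175 -> 15
  FD 7.3: (3.169,-14.042) -> (10.22,-12.153) [heading=15, move]
  REPEAT 3 [
    -- iteration 1/3 --
    FD 2.9: (10.22,-12.153) -> (13.021,-11.402) [heading=15, move]
    FD 7.9: (13.021,-11.402) -> (20.652,-9.358) [heading=15, move]
    RT 60: heading 15 -> 315
    -- iteration 2/3 --
    FD 2.9: (20.652,-9.358) -> (22.703,-11.408) [heading=315, move]
    FD 7.9: (22.703,-11.408) -> (28.289,-16.994) [heading=315, move]
    RT 60: heading 315 -> 255
    -- iteration 3/3 --
    FD 2.9: (28.289,-16.994) -> (27.538,-19.796) [heading=255, move]
    FD 7.9: (27.538,-19.796) -> (25.493,-27.426) [heading=255, move]
    RT 60: heading 255 -> 195
  ]
  -- iteration 3/3 --
  RT 160: heading 195 -> 35
  FD 7.3: (25.493,-27.426) -> (31.473,-23.239) [heading=35, move]
  REPEAT 3 [
    -- iteration 1/3 --
    FD 2.9: (31.473,-23.239) -> (33.849,-21.576) [heading=35, move]
    FD 7.9: (33.849,-21.576) -> (40.32,-17.045) [heading=35, move]
    RT 60: heading 35 -> 335
    -- iteration 2/3 --
    FD 2.9: (40.32,-17.045) -> (42.948,-18.27) [heading=335, move]
    FD 7.9: (42.948,-18.27) -> (50.108,-21.609) [heading=335, move]
    RT 60: heading 335 -> 275
    -- iteration 3/3 --
    FD 2.9: (50.108,-21.609) -> (50.361,-24.498) [heading=275, move]
    FD 7.9: (50.361,-24.498) -> (51.05,-32.368) [heading=275, move]
    RT 60: heading 275 -> 215
  ]
]
RT 72: heading 215 -> 143
LT 120: heading 143 -> 263
BK 5.3: (51.05,-32.368) -> (51.695,-27.107) [heading=263, move]
Final: pos=(51.695,-27.107), heading=263, 0 segment(s) drawn
Segments drawn: 0

Answer: 0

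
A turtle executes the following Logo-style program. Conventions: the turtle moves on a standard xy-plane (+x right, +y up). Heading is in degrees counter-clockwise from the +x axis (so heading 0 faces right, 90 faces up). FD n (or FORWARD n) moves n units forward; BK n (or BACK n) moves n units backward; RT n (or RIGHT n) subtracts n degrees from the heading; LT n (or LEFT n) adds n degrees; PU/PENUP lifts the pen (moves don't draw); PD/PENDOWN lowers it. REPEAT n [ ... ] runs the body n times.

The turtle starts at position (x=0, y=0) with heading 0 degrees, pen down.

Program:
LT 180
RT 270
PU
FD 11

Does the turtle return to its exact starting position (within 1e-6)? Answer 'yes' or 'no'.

Executing turtle program step by step:
Start: pos=(0,0), heading=0, pen down
LT 180: heading 0 -> 180
RT 270: heading 180 -> 270
PU: pen up
FD 11: (0,0) -> (0,-11) [heading=270, move]
Final: pos=(0,-11), heading=270, 0 segment(s) drawn

Start position: (0, 0)
Final position: (0, -11)
Distance = 11; >= 1e-6 -> NOT closed

Answer: no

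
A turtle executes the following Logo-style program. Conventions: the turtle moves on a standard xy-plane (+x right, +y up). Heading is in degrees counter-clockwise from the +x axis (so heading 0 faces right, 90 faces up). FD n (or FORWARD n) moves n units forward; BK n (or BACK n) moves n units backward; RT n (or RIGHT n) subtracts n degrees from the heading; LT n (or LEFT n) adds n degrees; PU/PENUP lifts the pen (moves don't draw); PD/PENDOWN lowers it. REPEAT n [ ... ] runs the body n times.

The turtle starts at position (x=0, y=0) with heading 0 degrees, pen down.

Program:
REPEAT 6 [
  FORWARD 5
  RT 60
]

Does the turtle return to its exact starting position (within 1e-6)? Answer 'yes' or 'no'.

Executing turtle program step by step:
Start: pos=(0,0), heading=0, pen down
REPEAT 6 [
  -- iteration 1/6 --
  FD 5: (0,0) -> (5,0) [heading=0, draw]
  RT 60: heading 0 -> 300
  -- iteration 2/6 --
  FD 5: (5,0) -> (7.5,-4.33) [heading=300, draw]
  RT 60: heading 300 -> 240
  -- iteration 3/6 --
  FD 5: (7.5,-4.33) -> (5,-8.66) [heading=240, draw]
  RT 60: heading 240 -> 180
  -- iteration 4/6 --
  FD 5: (5,-8.66) -> (0,-8.66) [heading=180, draw]
  RT 60: heading 180 -> 120
  -- iteration 5/6 --
  FD 5: (0,-8.66) -> (-2.5,-4.33) [heading=120, draw]
  RT 60: heading 120 -> 60
  -- iteration 6/6 --
  FD 5: (-2.5,-4.33) -> (0,0) [heading=60, draw]
  RT 60: heading 60 -> 0
]
Final: pos=(0,0), heading=0, 6 segment(s) drawn

Start position: (0, 0)
Final position: (0, 0)
Distance = 0; < 1e-6 -> CLOSED

Answer: yes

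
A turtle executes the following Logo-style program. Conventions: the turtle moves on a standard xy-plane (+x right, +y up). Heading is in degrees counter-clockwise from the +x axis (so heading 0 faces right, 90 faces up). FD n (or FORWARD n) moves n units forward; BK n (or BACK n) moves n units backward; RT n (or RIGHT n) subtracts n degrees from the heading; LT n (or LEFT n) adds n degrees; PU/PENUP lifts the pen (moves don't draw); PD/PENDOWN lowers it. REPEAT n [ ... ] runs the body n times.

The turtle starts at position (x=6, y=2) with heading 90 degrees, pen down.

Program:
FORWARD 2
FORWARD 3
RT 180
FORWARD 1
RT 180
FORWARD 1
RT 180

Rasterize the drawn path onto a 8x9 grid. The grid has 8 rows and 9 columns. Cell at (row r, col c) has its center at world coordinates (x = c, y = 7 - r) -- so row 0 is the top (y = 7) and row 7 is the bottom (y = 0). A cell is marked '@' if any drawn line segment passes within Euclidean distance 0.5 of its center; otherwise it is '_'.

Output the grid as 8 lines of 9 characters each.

Answer: ______@__
______@__
______@__
______@__
______@__
______@__
_________
_________

Derivation:
Segment 0: (6,2) -> (6,4)
Segment 1: (6,4) -> (6,7)
Segment 2: (6,7) -> (6,6)
Segment 3: (6,6) -> (6,7)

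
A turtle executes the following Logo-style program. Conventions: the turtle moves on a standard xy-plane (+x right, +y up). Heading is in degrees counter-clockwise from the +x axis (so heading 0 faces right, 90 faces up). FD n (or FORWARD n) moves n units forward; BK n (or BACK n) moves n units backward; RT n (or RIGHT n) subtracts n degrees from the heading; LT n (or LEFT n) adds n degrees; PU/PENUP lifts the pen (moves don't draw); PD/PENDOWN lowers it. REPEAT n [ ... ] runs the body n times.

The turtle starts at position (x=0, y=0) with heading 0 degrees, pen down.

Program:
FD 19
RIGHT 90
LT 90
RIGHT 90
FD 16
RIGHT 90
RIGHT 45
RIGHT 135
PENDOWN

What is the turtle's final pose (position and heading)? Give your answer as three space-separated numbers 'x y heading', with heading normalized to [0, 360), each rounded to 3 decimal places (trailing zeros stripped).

Answer: 19 -16 0

Derivation:
Executing turtle program step by step:
Start: pos=(0,0), heading=0, pen down
FD 19: (0,0) -> (19,0) [heading=0, draw]
RT 90: heading 0 -> 270
LT 90: heading 270 -> 0
RT 90: heading 0 -> 270
FD 16: (19,0) -> (19,-16) [heading=270, draw]
RT 90: heading 270 -> 180
RT 45: heading 180 -> 135
RT 135: heading 135 -> 0
PD: pen down
Final: pos=(19,-16), heading=0, 2 segment(s) drawn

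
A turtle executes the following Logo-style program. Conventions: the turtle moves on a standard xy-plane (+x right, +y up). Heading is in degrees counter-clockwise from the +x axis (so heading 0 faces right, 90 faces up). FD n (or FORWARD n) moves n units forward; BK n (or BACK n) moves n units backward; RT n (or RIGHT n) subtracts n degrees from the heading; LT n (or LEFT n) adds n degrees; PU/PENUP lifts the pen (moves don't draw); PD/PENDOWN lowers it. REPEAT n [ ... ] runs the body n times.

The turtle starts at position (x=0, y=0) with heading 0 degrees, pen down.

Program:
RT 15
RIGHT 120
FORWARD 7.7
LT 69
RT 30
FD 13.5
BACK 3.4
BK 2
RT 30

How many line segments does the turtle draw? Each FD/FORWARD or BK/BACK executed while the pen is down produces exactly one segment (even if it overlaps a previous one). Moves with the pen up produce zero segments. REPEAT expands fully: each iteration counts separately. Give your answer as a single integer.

Executing turtle program step by step:
Start: pos=(0,0), heading=0, pen down
RT 15: heading 0 -> 345
RT 120: heading 345 -> 225
FD 7.7: (0,0) -> (-5.445,-5.445) [heading=225, draw]
LT 69: heading 225 -> 294
RT 30: heading 294 -> 264
FD 13.5: (-5.445,-5.445) -> (-6.856,-18.871) [heading=264, draw]
BK 3.4: (-6.856,-18.871) -> (-6.5,-15.489) [heading=264, draw]
BK 2: (-6.5,-15.489) -> (-6.291,-13.5) [heading=264, draw]
RT 30: heading 264 -> 234
Final: pos=(-6.291,-13.5), heading=234, 4 segment(s) drawn
Segments drawn: 4

Answer: 4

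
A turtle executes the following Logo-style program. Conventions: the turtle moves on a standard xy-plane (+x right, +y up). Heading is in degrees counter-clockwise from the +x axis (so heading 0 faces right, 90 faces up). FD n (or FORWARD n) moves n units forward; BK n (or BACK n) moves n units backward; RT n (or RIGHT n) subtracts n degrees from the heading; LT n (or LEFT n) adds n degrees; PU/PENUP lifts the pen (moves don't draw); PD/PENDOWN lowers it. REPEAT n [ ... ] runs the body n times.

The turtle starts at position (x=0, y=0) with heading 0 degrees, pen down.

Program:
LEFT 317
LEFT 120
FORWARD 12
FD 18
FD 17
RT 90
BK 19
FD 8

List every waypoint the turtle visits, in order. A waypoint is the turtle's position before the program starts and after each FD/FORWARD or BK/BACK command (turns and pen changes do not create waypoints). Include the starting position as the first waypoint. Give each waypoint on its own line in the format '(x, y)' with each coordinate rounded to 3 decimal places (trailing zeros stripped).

Answer: (0, 0)
(2.699, 11.692)
(6.749, 29.231)
(10.573, 45.795)
(-7.94, 50.069)
(-0.145, 48.27)

Derivation:
Executing turtle program step by step:
Start: pos=(0,0), heading=0, pen down
LT 317: heading 0 -> 317
LT 120: heading 317 -> 77
FD 12: (0,0) -> (2.699,11.692) [heading=77, draw]
FD 18: (2.699,11.692) -> (6.749,29.231) [heading=77, draw]
FD 17: (6.749,29.231) -> (10.573,45.795) [heading=77, draw]
RT 90: heading 77 -> 347
BK 19: (10.573,45.795) -> (-7.94,50.069) [heading=347, draw]
FD 8: (-7.94,50.069) -> (-0.145,48.27) [heading=347, draw]
Final: pos=(-0.145,48.27), heading=347, 5 segment(s) drawn
Waypoints (6 total):
(0, 0)
(2.699, 11.692)
(6.749, 29.231)
(10.573, 45.795)
(-7.94, 50.069)
(-0.145, 48.27)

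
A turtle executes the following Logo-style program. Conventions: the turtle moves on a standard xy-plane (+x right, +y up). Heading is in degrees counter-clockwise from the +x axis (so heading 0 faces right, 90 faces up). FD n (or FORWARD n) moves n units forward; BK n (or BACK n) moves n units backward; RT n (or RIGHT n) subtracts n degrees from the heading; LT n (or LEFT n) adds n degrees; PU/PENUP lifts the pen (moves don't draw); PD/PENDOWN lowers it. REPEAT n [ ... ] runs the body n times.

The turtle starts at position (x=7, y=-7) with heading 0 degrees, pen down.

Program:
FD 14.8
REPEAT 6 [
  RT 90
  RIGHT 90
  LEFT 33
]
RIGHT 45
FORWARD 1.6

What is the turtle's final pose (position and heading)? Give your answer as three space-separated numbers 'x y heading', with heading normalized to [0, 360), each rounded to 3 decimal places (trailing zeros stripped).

Executing turtle program step by step:
Start: pos=(7,-7), heading=0, pen down
FD 14.8: (7,-7) -> (21.8,-7) [heading=0, draw]
REPEAT 6 [
  -- iteration 1/6 --
  RT 90: heading 0 -> 270
  RT 90: heading 270 -> 180
  LT 33: heading 180 -> 213
  -- iteration 2/6 --
  RT 90: heading 213 -> 123
  RT 90: heading 123 -> 33
  LT 33: heading 33 -> 66
  -- iteration 3/6 --
  RT 90: heading 66 -> 336
  RT 90: heading 336 -> 246
  LT 33: heading 246 -> 279
  -- iteration 4/6 --
  RT 90: heading 279 -> 189
  RT 90: heading 189 -> 99
  LT 33: heading 99 -> 132
  -- iteration 5/6 --
  RT 90: heading 132 -> 42
  RT 90: heading 42 -> 312
  LT 33: heading 312 -> 345
  -- iteration 6/6 --
  RT 90: heading 345 -> 255
  RT 90: heading 255 -> 165
  LT 33: heading 165 -> 198
]
RT 45: heading 198 -> 153
FD 1.6: (21.8,-7) -> (20.374,-6.274) [heading=153, draw]
Final: pos=(20.374,-6.274), heading=153, 2 segment(s) drawn

Answer: 20.374 -6.274 153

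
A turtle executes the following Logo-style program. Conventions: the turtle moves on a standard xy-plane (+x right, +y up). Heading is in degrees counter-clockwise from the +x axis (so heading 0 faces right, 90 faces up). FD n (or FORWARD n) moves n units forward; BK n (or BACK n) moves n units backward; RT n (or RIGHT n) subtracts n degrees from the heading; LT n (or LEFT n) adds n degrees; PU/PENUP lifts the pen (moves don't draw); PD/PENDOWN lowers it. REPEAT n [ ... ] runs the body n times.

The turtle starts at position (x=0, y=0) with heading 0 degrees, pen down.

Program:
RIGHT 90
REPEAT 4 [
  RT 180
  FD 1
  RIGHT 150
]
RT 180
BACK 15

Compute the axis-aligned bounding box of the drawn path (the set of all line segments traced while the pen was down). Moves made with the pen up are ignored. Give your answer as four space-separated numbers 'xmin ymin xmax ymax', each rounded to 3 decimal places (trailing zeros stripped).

Answer: -2.366 0 10.624 9.866

Derivation:
Executing turtle program step by step:
Start: pos=(0,0), heading=0, pen down
RT 90: heading 0 -> 270
REPEAT 4 [
  -- iteration 1/4 --
  RT 180: heading 270 -> 90
  FD 1: (0,0) -> (0,1) [heading=90, draw]
  RT 150: heading 90 -> 300
  -- iteration 2/4 --
  RT 180: heading 300 -> 120
  FD 1: (0,1) -> (-0.5,1.866) [heading=120, draw]
  RT 150: heading 120 -> 330
  -- iteration 3/4 --
  RT 180: heading 330 -> 150
  FD 1: (-0.5,1.866) -> (-1.366,2.366) [heading=150, draw]
  RT 150: heading 150 -> 0
  -- iteration 4/4 --
  RT 180: heading 0 -> 180
  FD 1: (-1.366,2.366) -> (-2.366,2.366) [heading=180, draw]
  RT 150: heading 180 -> 30
]
RT 180: heading 30 -> 210
BK 15: (-2.366,2.366) -> (10.624,9.866) [heading=210, draw]
Final: pos=(10.624,9.866), heading=210, 5 segment(s) drawn

Segment endpoints: x in {-2.366, -1.366, -0.5, 0, 0, 10.624}, y in {0, 1, 1.866, 2.366, 2.366, 9.866}
xmin=-2.366, ymin=0, xmax=10.624, ymax=9.866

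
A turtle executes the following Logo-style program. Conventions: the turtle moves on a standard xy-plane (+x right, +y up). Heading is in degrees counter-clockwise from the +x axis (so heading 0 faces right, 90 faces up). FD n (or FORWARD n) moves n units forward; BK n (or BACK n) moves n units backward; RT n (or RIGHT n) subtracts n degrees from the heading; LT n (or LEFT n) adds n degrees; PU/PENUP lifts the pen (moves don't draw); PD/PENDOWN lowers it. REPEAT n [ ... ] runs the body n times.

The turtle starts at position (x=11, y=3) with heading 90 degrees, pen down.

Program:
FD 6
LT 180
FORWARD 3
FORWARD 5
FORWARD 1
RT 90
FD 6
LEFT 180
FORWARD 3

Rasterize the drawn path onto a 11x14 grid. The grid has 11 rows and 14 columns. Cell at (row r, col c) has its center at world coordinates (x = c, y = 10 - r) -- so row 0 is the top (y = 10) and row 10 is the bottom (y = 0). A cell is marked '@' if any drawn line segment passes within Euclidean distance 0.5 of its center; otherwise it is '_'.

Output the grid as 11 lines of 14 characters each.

Segment 0: (11,3) -> (11,9)
Segment 1: (11,9) -> (11,6)
Segment 2: (11,6) -> (11,1)
Segment 3: (11,1) -> (11,0)
Segment 4: (11,0) -> (5,0)
Segment 5: (5,0) -> (8,0)

Answer: ______________
___________@__
___________@__
___________@__
___________@__
___________@__
___________@__
___________@__
___________@__
___________@__
_____@@@@@@@__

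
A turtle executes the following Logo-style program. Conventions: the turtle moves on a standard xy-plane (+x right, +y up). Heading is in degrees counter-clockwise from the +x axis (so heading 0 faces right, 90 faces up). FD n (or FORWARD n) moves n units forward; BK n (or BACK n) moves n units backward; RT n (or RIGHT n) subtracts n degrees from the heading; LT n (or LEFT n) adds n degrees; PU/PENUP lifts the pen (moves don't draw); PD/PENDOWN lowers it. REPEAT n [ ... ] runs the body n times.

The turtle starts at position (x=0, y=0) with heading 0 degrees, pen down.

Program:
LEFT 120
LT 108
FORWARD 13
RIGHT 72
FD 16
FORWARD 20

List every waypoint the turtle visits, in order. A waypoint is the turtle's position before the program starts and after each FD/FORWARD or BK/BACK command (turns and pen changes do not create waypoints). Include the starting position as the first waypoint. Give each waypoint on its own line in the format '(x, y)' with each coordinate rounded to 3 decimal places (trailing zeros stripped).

Answer: (0, 0)
(-8.699, -9.661)
(-23.315, -3.153)
(-41.586, 4.982)

Derivation:
Executing turtle program step by step:
Start: pos=(0,0), heading=0, pen down
LT 120: heading 0 -> 120
LT 108: heading 120 -> 228
FD 13: (0,0) -> (-8.699,-9.661) [heading=228, draw]
RT 72: heading 228 -> 156
FD 16: (-8.699,-9.661) -> (-23.315,-3.153) [heading=156, draw]
FD 20: (-23.315,-3.153) -> (-41.586,4.982) [heading=156, draw]
Final: pos=(-41.586,4.982), heading=156, 3 segment(s) drawn
Waypoints (4 total):
(0, 0)
(-8.699, -9.661)
(-23.315, -3.153)
(-41.586, 4.982)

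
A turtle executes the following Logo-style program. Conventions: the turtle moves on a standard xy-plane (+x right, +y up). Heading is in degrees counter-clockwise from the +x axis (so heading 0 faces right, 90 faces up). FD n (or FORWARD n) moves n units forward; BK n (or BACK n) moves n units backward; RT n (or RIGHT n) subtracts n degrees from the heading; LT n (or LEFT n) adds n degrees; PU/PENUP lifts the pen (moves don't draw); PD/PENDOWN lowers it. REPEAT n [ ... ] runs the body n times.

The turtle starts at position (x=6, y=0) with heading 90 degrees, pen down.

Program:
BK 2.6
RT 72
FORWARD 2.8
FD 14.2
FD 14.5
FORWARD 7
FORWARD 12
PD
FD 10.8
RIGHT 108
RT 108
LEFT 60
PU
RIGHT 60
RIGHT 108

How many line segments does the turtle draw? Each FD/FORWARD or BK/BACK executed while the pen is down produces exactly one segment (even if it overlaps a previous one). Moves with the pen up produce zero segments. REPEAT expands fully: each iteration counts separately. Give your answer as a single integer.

Executing turtle program step by step:
Start: pos=(6,0), heading=90, pen down
BK 2.6: (6,0) -> (6,-2.6) [heading=90, draw]
RT 72: heading 90 -> 18
FD 2.8: (6,-2.6) -> (8.663,-1.735) [heading=18, draw]
FD 14.2: (8.663,-1.735) -> (22.168,2.653) [heading=18, draw]
FD 14.5: (22.168,2.653) -> (35.958,7.134) [heading=18, draw]
FD 7: (35.958,7.134) -> (42.616,9.297) [heading=18, draw]
FD 12: (42.616,9.297) -> (54.028,13.005) [heading=18, draw]
PD: pen down
FD 10.8: (54.028,13.005) -> (64.3,16.343) [heading=18, draw]
RT 108: heading 18 -> 270
RT 108: heading 270 -> 162
LT 60: heading 162 -> 222
PU: pen up
RT 60: heading 222 -> 162
RT 108: heading 162 -> 54
Final: pos=(64.3,16.343), heading=54, 7 segment(s) drawn
Segments drawn: 7

Answer: 7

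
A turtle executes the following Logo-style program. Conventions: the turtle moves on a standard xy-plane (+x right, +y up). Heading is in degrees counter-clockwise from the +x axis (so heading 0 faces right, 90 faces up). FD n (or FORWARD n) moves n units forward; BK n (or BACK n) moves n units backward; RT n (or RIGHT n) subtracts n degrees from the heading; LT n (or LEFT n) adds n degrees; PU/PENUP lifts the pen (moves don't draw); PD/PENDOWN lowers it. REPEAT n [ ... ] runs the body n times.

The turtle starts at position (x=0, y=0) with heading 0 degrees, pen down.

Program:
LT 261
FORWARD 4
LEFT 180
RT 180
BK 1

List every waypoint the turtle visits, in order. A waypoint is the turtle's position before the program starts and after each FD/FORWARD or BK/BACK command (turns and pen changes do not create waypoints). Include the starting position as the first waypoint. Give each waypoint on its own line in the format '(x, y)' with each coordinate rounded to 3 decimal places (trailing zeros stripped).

Answer: (0, 0)
(-0.626, -3.951)
(-0.469, -2.963)

Derivation:
Executing turtle program step by step:
Start: pos=(0,0), heading=0, pen down
LT 261: heading 0 -> 261
FD 4: (0,0) -> (-0.626,-3.951) [heading=261, draw]
LT 180: heading 261 -> 81
RT 180: heading 81 -> 261
BK 1: (-0.626,-3.951) -> (-0.469,-2.963) [heading=261, draw]
Final: pos=(-0.469,-2.963), heading=261, 2 segment(s) drawn
Waypoints (3 total):
(0, 0)
(-0.626, -3.951)
(-0.469, -2.963)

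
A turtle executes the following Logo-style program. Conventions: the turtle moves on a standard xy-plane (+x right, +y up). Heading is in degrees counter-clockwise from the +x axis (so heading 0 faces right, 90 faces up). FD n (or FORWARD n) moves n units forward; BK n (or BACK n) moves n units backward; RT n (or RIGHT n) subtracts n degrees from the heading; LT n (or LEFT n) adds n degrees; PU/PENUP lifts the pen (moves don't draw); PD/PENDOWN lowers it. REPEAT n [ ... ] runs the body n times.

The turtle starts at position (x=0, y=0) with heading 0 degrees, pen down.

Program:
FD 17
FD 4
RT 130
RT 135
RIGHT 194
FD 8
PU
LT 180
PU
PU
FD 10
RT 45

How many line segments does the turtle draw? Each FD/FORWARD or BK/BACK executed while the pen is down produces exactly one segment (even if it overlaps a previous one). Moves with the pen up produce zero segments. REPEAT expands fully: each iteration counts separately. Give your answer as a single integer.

Answer: 3

Derivation:
Executing turtle program step by step:
Start: pos=(0,0), heading=0, pen down
FD 17: (0,0) -> (17,0) [heading=0, draw]
FD 4: (17,0) -> (21,0) [heading=0, draw]
RT 130: heading 0 -> 230
RT 135: heading 230 -> 95
RT 194: heading 95 -> 261
FD 8: (21,0) -> (19.749,-7.902) [heading=261, draw]
PU: pen up
LT 180: heading 261 -> 81
PU: pen up
PU: pen up
FD 10: (19.749,-7.902) -> (21.313,1.975) [heading=81, move]
RT 45: heading 81 -> 36
Final: pos=(21.313,1.975), heading=36, 3 segment(s) drawn
Segments drawn: 3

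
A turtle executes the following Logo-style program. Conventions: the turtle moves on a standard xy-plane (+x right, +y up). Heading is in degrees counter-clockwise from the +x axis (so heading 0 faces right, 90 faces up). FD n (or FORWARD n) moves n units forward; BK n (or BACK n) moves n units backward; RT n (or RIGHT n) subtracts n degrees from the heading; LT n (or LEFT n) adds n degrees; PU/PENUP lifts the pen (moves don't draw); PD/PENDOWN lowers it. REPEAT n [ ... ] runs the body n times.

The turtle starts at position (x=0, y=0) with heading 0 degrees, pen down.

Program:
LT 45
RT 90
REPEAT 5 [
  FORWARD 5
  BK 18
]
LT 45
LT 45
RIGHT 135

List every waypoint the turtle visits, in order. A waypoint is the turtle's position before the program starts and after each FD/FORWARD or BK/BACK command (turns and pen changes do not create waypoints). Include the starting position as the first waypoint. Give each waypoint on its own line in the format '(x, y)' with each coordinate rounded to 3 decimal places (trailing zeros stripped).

Executing turtle program step by step:
Start: pos=(0,0), heading=0, pen down
LT 45: heading 0 -> 45
RT 90: heading 45 -> 315
REPEAT 5 [
  -- iteration 1/5 --
  FD 5: (0,0) -> (3.536,-3.536) [heading=315, draw]
  BK 18: (3.536,-3.536) -> (-9.192,9.192) [heading=315, draw]
  -- iteration 2/5 --
  FD 5: (-9.192,9.192) -> (-5.657,5.657) [heading=315, draw]
  BK 18: (-5.657,5.657) -> (-18.385,18.385) [heading=315, draw]
  -- iteration 3/5 --
  FD 5: (-18.385,18.385) -> (-14.849,14.849) [heading=315, draw]
  BK 18: (-14.849,14.849) -> (-27.577,27.577) [heading=315, draw]
  -- iteration 4/5 --
  FD 5: (-27.577,27.577) -> (-24.042,24.042) [heading=315, draw]
  BK 18: (-24.042,24.042) -> (-36.77,36.77) [heading=315, draw]
  -- iteration 5/5 --
  FD 5: (-36.77,36.77) -> (-33.234,33.234) [heading=315, draw]
  BK 18: (-33.234,33.234) -> (-45.962,45.962) [heading=315, draw]
]
LT 45: heading 315 -> 0
LT 45: heading 0 -> 45
RT 135: heading 45 -> 270
Final: pos=(-45.962,45.962), heading=270, 10 segment(s) drawn
Waypoints (11 total):
(0, 0)
(3.536, -3.536)
(-9.192, 9.192)
(-5.657, 5.657)
(-18.385, 18.385)
(-14.849, 14.849)
(-27.577, 27.577)
(-24.042, 24.042)
(-36.77, 36.77)
(-33.234, 33.234)
(-45.962, 45.962)

Answer: (0, 0)
(3.536, -3.536)
(-9.192, 9.192)
(-5.657, 5.657)
(-18.385, 18.385)
(-14.849, 14.849)
(-27.577, 27.577)
(-24.042, 24.042)
(-36.77, 36.77)
(-33.234, 33.234)
(-45.962, 45.962)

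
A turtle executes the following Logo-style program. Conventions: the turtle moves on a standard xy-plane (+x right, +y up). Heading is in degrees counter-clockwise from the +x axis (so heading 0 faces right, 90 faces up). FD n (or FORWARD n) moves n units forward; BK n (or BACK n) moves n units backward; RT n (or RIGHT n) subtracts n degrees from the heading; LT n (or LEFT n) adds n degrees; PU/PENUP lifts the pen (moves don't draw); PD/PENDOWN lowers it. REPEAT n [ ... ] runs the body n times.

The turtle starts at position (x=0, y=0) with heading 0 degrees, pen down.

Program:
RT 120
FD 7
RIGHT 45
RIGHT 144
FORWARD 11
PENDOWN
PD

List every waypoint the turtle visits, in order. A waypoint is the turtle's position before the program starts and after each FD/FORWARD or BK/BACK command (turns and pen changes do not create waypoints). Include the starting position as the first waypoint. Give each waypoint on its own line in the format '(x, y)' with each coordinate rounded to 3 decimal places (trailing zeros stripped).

Executing turtle program step by step:
Start: pos=(0,0), heading=0, pen down
RT 120: heading 0 -> 240
FD 7: (0,0) -> (-3.5,-6.062) [heading=240, draw]
RT 45: heading 240 -> 195
RT 144: heading 195 -> 51
FD 11: (-3.5,-6.062) -> (3.423,2.486) [heading=51, draw]
PD: pen down
PD: pen down
Final: pos=(3.423,2.486), heading=51, 2 segment(s) drawn
Waypoints (3 total):
(0, 0)
(-3.5, -6.062)
(3.423, 2.486)

Answer: (0, 0)
(-3.5, -6.062)
(3.423, 2.486)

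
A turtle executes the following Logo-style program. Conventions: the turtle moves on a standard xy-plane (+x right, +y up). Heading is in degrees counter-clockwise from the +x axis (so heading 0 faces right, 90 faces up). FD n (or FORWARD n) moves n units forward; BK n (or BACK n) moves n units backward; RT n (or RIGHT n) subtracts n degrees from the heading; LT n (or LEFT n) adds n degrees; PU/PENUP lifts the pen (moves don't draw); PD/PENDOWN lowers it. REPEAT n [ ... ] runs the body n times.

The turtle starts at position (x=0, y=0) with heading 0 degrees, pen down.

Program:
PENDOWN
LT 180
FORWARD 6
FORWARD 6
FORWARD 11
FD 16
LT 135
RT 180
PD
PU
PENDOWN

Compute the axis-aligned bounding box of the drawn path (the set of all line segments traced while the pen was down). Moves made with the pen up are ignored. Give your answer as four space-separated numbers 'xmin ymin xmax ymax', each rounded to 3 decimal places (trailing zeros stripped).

Executing turtle program step by step:
Start: pos=(0,0), heading=0, pen down
PD: pen down
LT 180: heading 0 -> 180
FD 6: (0,0) -> (-6,0) [heading=180, draw]
FD 6: (-6,0) -> (-12,0) [heading=180, draw]
FD 11: (-12,0) -> (-23,0) [heading=180, draw]
FD 16: (-23,0) -> (-39,0) [heading=180, draw]
LT 135: heading 180 -> 315
RT 180: heading 315 -> 135
PD: pen down
PU: pen up
PD: pen down
Final: pos=(-39,0), heading=135, 4 segment(s) drawn

Segment endpoints: x in {-39, -23, -12, -6, 0}, y in {0, 0, 0, 0, 0}
xmin=-39, ymin=0, xmax=0, ymax=0

Answer: -39 0 0 0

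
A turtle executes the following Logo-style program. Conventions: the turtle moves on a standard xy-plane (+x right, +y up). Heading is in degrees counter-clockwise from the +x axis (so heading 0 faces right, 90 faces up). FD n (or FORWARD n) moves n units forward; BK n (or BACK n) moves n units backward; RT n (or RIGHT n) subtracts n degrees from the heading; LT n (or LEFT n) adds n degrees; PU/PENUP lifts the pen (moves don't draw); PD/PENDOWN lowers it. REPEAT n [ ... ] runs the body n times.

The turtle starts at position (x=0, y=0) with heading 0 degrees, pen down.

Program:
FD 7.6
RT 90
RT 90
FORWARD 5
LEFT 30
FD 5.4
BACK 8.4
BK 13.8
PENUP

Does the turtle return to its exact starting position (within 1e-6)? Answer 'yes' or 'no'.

Answer: no

Derivation:
Executing turtle program step by step:
Start: pos=(0,0), heading=0, pen down
FD 7.6: (0,0) -> (7.6,0) [heading=0, draw]
RT 90: heading 0 -> 270
RT 90: heading 270 -> 180
FD 5: (7.6,0) -> (2.6,0) [heading=180, draw]
LT 30: heading 180 -> 210
FD 5.4: (2.6,0) -> (-2.077,-2.7) [heading=210, draw]
BK 8.4: (-2.077,-2.7) -> (5.198,1.5) [heading=210, draw]
BK 13.8: (5.198,1.5) -> (17.149,8.4) [heading=210, draw]
PU: pen up
Final: pos=(17.149,8.4), heading=210, 5 segment(s) drawn

Start position: (0, 0)
Final position: (17.149, 8.4)
Distance = 19.096; >= 1e-6 -> NOT closed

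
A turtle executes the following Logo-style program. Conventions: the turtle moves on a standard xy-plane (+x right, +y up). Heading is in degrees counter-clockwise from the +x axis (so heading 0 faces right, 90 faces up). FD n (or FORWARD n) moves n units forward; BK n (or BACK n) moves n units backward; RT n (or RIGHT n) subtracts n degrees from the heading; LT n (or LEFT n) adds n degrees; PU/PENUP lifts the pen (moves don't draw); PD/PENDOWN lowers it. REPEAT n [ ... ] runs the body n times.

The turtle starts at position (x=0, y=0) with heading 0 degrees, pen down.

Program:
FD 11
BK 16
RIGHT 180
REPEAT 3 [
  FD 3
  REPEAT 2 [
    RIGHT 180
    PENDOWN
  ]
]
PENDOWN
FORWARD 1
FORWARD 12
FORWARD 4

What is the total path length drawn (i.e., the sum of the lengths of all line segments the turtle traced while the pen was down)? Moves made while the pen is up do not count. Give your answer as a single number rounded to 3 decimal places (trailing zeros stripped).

Executing turtle program step by step:
Start: pos=(0,0), heading=0, pen down
FD 11: (0,0) -> (11,0) [heading=0, draw]
BK 16: (11,0) -> (-5,0) [heading=0, draw]
RT 180: heading 0 -> 180
REPEAT 3 [
  -- iteration 1/3 --
  FD 3: (-5,0) -> (-8,0) [heading=180, draw]
  REPEAT 2 [
    -- iteration 1/2 --
    RT 180: heading 180 -> 0
    PD: pen down
    -- iteration 2/2 --
    RT 180: heading 0 -> 180
    PD: pen down
  ]
  -- iteration 2/3 --
  FD 3: (-8,0) -> (-11,0) [heading=180, draw]
  REPEAT 2 [
    -- iteration 1/2 --
    RT 180: heading 180 -> 0
    PD: pen down
    -- iteration 2/2 --
    RT 180: heading 0 -> 180
    PD: pen down
  ]
  -- iteration 3/3 --
  FD 3: (-11,0) -> (-14,0) [heading=180, draw]
  REPEAT 2 [
    -- iteration 1/2 --
    RT 180: heading 180 -> 0
    PD: pen down
    -- iteration 2/2 --
    RT 180: heading 0 -> 180
    PD: pen down
  ]
]
PD: pen down
FD 1: (-14,0) -> (-15,0) [heading=180, draw]
FD 12: (-15,0) -> (-27,0) [heading=180, draw]
FD 4: (-27,0) -> (-31,0) [heading=180, draw]
Final: pos=(-31,0), heading=180, 8 segment(s) drawn

Segment lengths:
  seg 1: (0,0) -> (11,0), length = 11
  seg 2: (11,0) -> (-5,0), length = 16
  seg 3: (-5,0) -> (-8,0), length = 3
  seg 4: (-8,0) -> (-11,0), length = 3
  seg 5: (-11,0) -> (-14,0), length = 3
  seg 6: (-14,0) -> (-15,0), length = 1
  seg 7: (-15,0) -> (-27,0), length = 12
  seg 8: (-27,0) -> (-31,0), length = 4
Total = 53

Answer: 53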